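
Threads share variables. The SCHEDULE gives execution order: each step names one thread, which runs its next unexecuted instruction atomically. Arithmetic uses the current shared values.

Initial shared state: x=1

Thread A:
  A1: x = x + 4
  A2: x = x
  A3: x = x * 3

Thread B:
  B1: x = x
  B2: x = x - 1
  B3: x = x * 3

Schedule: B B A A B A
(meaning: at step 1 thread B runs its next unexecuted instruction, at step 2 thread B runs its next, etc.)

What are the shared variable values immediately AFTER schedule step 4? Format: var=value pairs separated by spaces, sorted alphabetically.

Step 1: thread B executes B1 (x = x). Shared: x=1. PCs: A@0 B@1
Step 2: thread B executes B2 (x = x - 1). Shared: x=0. PCs: A@0 B@2
Step 3: thread A executes A1 (x = x + 4). Shared: x=4. PCs: A@1 B@2
Step 4: thread A executes A2 (x = x). Shared: x=4. PCs: A@2 B@2

Answer: x=4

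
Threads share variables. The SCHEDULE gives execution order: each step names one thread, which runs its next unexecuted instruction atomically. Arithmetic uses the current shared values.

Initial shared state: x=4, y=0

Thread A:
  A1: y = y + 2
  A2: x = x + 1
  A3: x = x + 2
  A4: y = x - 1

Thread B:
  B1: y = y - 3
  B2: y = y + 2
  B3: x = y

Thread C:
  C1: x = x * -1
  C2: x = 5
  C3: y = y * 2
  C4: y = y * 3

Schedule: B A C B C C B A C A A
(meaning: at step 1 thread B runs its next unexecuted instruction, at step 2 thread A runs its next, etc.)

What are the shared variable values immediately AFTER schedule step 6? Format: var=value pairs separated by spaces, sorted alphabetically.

Step 1: thread B executes B1 (y = y - 3). Shared: x=4 y=-3. PCs: A@0 B@1 C@0
Step 2: thread A executes A1 (y = y + 2). Shared: x=4 y=-1. PCs: A@1 B@1 C@0
Step 3: thread C executes C1 (x = x * -1). Shared: x=-4 y=-1. PCs: A@1 B@1 C@1
Step 4: thread B executes B2 (y = y + 2). Shared: x=-4 y=1. PCs: A@1 B@2 C@1
Step 5: thread C executes C2 (x = 5). Shared: x=5 y=1. PCs: A@1 B@2 C@2
Step 6: thread C executes C3 (y = y * 2). Shared: x=5 y=2. PCs: A@1 B@2 C@3

Answer: x=5 y=2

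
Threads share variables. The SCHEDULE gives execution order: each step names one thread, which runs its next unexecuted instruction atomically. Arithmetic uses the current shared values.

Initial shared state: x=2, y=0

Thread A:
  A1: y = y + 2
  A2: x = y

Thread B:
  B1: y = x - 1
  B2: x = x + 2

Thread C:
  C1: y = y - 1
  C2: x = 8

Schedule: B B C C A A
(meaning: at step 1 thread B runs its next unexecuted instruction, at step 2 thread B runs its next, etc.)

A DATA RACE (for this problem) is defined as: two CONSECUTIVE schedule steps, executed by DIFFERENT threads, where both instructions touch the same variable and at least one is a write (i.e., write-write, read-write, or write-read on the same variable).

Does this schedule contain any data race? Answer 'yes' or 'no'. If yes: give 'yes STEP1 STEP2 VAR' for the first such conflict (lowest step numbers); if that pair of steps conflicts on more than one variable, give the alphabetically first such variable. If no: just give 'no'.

Steps 1,2: same thread (B). No race.
Steps 2,3: B(r=x,w=x) vs C(r=y,w=y). No conflict.
Steps 3,4: same thread (C). No race.
Steps 4,5: C(r=-,w=x) vs A(r=y,w=y). No conflict.
Steps 5,6: same thread (A). No race.

Answer: no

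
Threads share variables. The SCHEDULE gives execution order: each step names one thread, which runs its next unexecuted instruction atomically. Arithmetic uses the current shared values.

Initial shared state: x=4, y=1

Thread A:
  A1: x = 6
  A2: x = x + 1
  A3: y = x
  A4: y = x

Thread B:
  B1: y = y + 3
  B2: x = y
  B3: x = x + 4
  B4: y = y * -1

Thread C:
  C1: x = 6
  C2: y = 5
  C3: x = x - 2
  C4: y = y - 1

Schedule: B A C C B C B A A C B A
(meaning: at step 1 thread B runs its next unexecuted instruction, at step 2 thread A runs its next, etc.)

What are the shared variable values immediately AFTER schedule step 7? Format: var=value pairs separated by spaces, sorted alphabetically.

Answer: x=7 y=5

Derivation:
Step 1: thread B executes B1 (y = y + 3). Shared: x=4 y=4. PCs: A@0 B@1 C@0
Step 2: thread A executes A1 (x = 6). Shared: x=6 y=4. PCs: A@1 B@1 C@0
Step 3: thread C executes C1 (x = 6). Shared: x=6 y=4. PCs: A@1 B@1 C@1
Step 4: thread C executes C2 (y = 5). Shared: x=6 y=5. PCs: A@1 B@1 C@2
Step 5: thread B executes B2 (x = y). Shared: x=5 y=5. PCs: A@1 B@2 C@2
Step 6: thread C executes C3 (x = x - 2). Shared: x=3 y=5. PCs: A@1 B@2 C@3
Step 7: thread B executes B3 (x = x + 4). Shared: x=7 y=5. PCs: A@1 B@3 C@3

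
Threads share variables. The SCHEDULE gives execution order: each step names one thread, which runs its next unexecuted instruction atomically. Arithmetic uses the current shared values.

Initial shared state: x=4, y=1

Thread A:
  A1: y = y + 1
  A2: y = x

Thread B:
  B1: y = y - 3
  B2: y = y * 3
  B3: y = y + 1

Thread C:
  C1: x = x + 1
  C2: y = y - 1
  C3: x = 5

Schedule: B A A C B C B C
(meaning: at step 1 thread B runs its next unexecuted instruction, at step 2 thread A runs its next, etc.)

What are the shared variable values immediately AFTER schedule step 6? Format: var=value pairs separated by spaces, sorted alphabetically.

Answer: x=5 y=11

Derivation:
Step 1: thread B executes B1 (y = y - 3). Shared: x=4 y=-2. PCs: A@0 B@1 C@0
Step 2: thread A executes A1 (y = y + 1). Shared: x=4 y=-1. PCs: A@1 B@1 C@0
Step 3: thread A executes A2 (y = x). Shared: x=4 y=4. PCs: A@2 B@1 C@0
Step 4: thread C executes C1 (x = x + 1). Shared: x=5 y=4. PCs: A@2 B@1 C@1
Step 5: thread B executes B2 (y = y * 3). Shared: x=5 y=12. PCs: A@2 B@2 C@1
Step 6: thread C executes C2 (y = y - 1). Shared: x=5 y=11. PCs: A@2 B@2 C@2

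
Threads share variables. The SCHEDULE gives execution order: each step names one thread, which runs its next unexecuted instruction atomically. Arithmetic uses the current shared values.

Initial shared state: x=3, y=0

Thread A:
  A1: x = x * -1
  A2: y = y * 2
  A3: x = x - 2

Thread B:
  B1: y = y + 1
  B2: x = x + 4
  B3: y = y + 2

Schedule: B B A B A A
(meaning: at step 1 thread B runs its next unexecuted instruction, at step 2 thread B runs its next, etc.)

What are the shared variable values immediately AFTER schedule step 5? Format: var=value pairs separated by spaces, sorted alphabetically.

Answer: x=-7 y=6

Derivation:
Step 1: thread B executes B1 (y = y + 1). Shared: x=3 y=1. PCs: A@0 B@1
Step 2: thread B executes B2 (x = x + 4). Shared: x=7 y=1. PCs: A@0 B@2
Step 3: thread A executes A1 (x = x * -1). Shared: x=-7 y=1. PCs: A@1 B@2
Step 4: thread B executes B3 (y = y + 2). Shared: x=-7 y=3. PCs: A@1 B@3
Step 5: thread A executes A2 (y = y * 2). Shared: x=-7 y=6. PCs: A@2 B@3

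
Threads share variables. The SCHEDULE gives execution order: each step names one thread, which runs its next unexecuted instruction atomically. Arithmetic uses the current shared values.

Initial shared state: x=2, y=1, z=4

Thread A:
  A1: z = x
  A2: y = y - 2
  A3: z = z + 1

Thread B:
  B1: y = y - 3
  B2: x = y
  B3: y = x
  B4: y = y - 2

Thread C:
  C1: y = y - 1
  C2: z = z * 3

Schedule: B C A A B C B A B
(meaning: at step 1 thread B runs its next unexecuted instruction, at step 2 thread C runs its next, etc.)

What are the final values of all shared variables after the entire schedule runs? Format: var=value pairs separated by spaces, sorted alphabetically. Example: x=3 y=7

Answer: x=-5 y=-7 z=7

Derivation:
Step 1: thread B executes B1 (y = y - 3). Shared: x=2 y=-2 z=4. PCs: A@0 B@1 C@0
Step 2: thread C executes C1 (y = y - 1). Shared: x=2 y=-3 z=4. PCs: A@0 B@1 C@1
Step 3: thread A executes A1 (z = x). Shared: x=2 y=-3 z=2. PCs: A@1 B@1 C@1
Step 4: thread A executes A2 (y = y - 2). Shared: x=2 y=-5 z=2. PCs: A@2 B@1 C@1
Step 5: thread B executes B2 (x = y). Shared: x=-5 y=-5 z=2. PCs: A@2 B@2 C@1
Step 6: thread C executes C2 (z = z * 3). Shared: x=-5 y=-5 z=6. PCs: A@2 B@2 C@2
Step 7: thread B executes B3 (y = x). Shared: x=-5 y=-5 z=6. PCs: A@2 B@3 C@2
Step 8: thread A executes A3 (z = z + 1). Shared: x=-5 y=-5 z=7. PCs: A@3 B@3 C@2
Step 9: thread B executes B4 (y = y - 2). Shared: x=-5 y=-7 z=7. PCs: A@3 B@4 C@2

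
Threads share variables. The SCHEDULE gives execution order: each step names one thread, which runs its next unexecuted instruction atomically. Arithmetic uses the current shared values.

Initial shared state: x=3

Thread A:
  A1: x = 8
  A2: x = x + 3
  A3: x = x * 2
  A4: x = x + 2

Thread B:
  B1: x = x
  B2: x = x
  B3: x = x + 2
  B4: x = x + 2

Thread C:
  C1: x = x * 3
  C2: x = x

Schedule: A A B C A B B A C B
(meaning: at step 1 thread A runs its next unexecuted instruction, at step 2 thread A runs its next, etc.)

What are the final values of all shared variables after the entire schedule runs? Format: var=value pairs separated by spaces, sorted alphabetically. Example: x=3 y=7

Step 1: thread A executes A1 (x = 8). Shared: x=8. PCs: A@1 B@0 C@0
Step 2: thread A executes A2 (x = x + 3). Shared: x=11. PCs: A@2 B@0 C@0
Step 3: thread B executes B1 (x = x). Shared: x=11. PCs: A@2 B@1 C@0
Step 4: thread C executes C1 (x = x * 3). Shared: x=33. PCs: A@2 B@1 C@1
Step 5: thread A executes A3 (x = x * 2). Shared: x=66. PCs: A@3 B@1 C@1
Step 6: thread B executes B2 (x = x). Shared: x=66. PCs: A@3 B@2 C@1
Step 7: thread B executes B3 (x = x + 2). Shared: x=68. PCs: A@3 B@3 C@1
Step 8: thread A executes A4 (x = x + 2). Shared: x=70. PCs: A@4 B@3 C@1
Step 9: thread C executes C2 (x = x). Shared: x=70. PCs: A@4 B@3 C@2
Step 10: thread B executes B4 (x = x + 2). Shared: x=72. PCs: A@4 B@4 C@2

Answer: x=72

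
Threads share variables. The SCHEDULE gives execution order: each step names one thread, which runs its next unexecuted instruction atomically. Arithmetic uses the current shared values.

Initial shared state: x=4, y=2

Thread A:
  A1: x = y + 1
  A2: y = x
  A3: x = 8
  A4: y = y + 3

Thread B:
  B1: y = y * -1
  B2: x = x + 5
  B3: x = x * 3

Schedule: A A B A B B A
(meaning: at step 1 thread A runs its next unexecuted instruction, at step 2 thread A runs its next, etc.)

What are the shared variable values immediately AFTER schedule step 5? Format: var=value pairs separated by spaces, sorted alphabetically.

Answer: x=13 y=-3

Derivation:
Step 1: thread A executes A1 (x = y + 1). Shared: x=3 y=2. PCs: A@1 B@0
Step 2: thread A executes A2 (y = x). Shared: x=3 y=3. PCs: A@2 B@0
Step 3: thread B executes B1 (y = y * -1). Shared: x=3 y=-3. PCs: A@2 B@1
Step 4: thread A executes A3 (x = 8). Shared: x=8 y=-3. PCs: A@3 B@1
Step 5: thread B executes B2 (x = x + 5). Shared: x=13 y=-3. PCs: A@3 B@2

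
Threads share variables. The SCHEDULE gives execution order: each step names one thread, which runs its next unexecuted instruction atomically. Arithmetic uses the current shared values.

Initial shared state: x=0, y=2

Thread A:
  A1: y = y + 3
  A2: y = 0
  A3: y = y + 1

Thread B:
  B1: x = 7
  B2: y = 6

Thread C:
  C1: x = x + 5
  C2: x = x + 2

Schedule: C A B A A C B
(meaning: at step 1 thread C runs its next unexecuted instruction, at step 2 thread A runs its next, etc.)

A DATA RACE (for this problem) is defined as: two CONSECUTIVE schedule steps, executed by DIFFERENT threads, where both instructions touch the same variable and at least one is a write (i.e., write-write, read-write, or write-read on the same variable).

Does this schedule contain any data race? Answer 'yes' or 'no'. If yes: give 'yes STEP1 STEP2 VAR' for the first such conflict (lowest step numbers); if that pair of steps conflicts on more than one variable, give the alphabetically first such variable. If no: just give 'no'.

Steps 1,2: C(r=x,w=x) vs A(r=y,w=y). No conflict.
Steps 2,3: A(r=y,w=y) vs B(r=-,w=x). No conflict.
Steps 3,4: B(r=-,w=x) vs A(r=-,w=y). No conflict.
Steps 4,5: same thread (A). No race.
Steps 5,6: A(r=y,w=y) vs C(r=x,w=x). No conflict.
Steps 6,7: C(r=x,w=x) vs B(r=-,w=y). No conflict.

Answer: no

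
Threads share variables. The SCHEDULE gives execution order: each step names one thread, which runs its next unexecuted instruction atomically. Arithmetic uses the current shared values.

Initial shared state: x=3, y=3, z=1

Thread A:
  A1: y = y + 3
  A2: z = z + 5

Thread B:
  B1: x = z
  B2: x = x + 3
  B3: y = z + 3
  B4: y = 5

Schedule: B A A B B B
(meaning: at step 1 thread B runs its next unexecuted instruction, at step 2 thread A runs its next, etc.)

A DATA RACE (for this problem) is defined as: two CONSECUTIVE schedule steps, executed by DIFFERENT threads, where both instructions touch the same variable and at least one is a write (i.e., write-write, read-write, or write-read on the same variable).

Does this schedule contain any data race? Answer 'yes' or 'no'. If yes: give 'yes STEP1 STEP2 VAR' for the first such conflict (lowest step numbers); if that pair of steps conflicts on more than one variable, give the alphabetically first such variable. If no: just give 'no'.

Steps 1,2: B(r=z,w=x) vs A(r=y,w=y). No conflict.
Steps 2,3: same thread (A). No race.
Steps 3,4: A(r=z,w=z) vs B(r=x,w=x). No conflict.
Steps 4,5: same thread (B). No race.
Steps 5,6: same thread (B). No race.

Answer: no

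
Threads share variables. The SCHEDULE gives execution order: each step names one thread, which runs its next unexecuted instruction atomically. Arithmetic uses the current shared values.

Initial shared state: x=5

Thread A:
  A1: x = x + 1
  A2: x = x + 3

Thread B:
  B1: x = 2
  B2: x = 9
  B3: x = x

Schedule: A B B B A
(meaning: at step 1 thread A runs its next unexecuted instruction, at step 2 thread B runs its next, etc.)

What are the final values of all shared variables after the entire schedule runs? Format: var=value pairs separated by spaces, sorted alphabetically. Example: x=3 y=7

Step 1: thread A executes A1 (x = x + 1). Shared: x=6. PCs: A@1 B@0
Step 2: thread B executes B1 (x = 2). Shared: x=2. PCs: A@1 B@1
Step 3: thread B executes B2 (x = 9). Shared: x=9. PCs: A@1 B@2
Step 4: thread B executes B3 (x = x). Shared: x=9. PCs: A@1 B@3
Step 5: thread A executes A2 (x = x + 3). Shared: x=12. PCs: A@2 B@3

Answer: x=12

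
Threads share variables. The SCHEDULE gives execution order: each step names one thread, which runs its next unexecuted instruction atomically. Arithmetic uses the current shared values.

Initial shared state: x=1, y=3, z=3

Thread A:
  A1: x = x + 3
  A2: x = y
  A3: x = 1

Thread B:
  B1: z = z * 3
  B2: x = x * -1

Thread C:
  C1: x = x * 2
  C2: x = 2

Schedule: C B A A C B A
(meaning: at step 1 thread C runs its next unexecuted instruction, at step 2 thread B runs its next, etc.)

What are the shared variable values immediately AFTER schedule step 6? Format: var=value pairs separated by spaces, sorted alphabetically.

Step 1: thread C executes C1 (x = x * 2). Shared: x=2 y=3 z=3. PCs: A@0 B@0 C@1
Step 2: thread B executes B1 (z = z * 3). Shared: x=2 y=3 z=9. PCs: A@0 B@1 C@1
Step 3: thread A executes A1 (x = x + 3). Shared: x=5 y=3 z=9. PCs: A@1 B@1 C@1
Step 4: thread A executes A2 (x = y). Shared: x=3 y=3 z=9. PCs: A@2 B@1 C@1
Step 5: thread C executes C2 (x = 2). Shared: x=2 y=3 z=9. PCs: A@2 B@1 C@2
Step 6: thread B executes B2 (x = x * -1). Shared: x=-2 y=3 z=9. PCs: A@2 B@2 C@2

Answer: x=-2 y=3 z=9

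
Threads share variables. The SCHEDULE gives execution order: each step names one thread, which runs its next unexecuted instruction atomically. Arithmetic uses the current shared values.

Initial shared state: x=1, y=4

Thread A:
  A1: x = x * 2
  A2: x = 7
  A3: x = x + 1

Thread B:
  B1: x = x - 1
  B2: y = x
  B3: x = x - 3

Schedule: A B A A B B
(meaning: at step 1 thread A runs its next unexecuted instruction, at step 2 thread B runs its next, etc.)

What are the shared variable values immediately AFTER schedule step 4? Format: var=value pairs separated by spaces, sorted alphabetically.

Step 1: thread A executes A1 (x = x * 2). Shared: x=2 y=4. PCs: A@1 B@0
Step 2: thread B executes B1 (x = x - 1). Shared: x=1 y=4. PCs: A@1 B@1
Step 3: thread A executes A2 (x = 7). Shared: x=7 y=4. PCs: A@2 B@1
Step 4: thread A executes A3 (x = x + 1). Shared: x=8 y=4. PCs: A@3 B@1

Answer: x=8 y=4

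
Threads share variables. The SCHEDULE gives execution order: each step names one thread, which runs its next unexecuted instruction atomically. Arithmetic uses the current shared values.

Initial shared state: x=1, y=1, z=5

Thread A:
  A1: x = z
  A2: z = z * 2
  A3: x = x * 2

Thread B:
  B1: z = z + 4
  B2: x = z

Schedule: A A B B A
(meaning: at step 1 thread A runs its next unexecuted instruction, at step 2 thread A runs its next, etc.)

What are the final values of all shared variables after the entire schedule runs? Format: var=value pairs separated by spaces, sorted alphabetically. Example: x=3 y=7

Step 1: thread A executes A1 (x = z). Shared: x=5 y=1 z=5. PCs: A@1 B@0
Step 2: thread A executes A2 (z = z * 2). Shared: x=5 y=1 z=10. PCs: A@2 B@0
Step 3: thread B executes B1 (z = z + 4). Shared: x=5 y=1 z=14. PCs: A@2 B@1
Step 4: thread B executes B2 (x = z). Shared: x=14 y=1 z=14. PCs: A@2 B@2
Step 5: thread A executes A3 (x = x * 2). Shared: x=28 y=1 z=14. PCs: A@3 B@2

Answer: x=28 y=1 z=14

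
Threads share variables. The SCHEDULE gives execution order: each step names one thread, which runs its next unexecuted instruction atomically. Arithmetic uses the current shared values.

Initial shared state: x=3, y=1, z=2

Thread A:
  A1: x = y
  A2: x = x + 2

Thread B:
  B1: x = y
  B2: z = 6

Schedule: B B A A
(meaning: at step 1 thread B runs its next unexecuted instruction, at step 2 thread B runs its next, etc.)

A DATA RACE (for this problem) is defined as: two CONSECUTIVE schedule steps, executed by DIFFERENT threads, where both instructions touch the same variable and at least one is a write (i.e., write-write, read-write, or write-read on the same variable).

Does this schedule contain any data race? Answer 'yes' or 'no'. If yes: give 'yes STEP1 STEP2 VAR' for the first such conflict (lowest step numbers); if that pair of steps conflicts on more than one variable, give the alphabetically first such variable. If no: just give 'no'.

Steps 1,2: same thread (B). No race.
Steps 2,3: B(r=-,w=z) vs A(r=y,w=x). No conflict.
Steps 3,4: same thread (A). No race.

Answer: no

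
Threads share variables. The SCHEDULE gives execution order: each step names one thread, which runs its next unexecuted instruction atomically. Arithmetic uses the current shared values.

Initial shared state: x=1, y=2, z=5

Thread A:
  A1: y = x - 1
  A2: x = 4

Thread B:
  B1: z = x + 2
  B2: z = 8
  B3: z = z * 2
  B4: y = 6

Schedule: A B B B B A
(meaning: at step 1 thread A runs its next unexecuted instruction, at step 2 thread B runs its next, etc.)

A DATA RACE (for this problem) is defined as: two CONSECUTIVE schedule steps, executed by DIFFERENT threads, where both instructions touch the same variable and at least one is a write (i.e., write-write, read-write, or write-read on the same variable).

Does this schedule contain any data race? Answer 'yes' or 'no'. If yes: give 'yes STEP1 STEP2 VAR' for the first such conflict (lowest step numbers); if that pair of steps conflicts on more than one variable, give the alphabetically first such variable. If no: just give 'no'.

Answer: no

Derivation:
Steps 1,2: A(r=x,w=y) vs B(r=x,w=z). No conflict.
Steps 2,3: same thread (B). No race.
Steps 3,4: same thread (B). No race.
Steps 4,5: same thread (B). No race.
Steps 5,6: B(r=-,w=y) vs A(r=-,w=x). No conflict.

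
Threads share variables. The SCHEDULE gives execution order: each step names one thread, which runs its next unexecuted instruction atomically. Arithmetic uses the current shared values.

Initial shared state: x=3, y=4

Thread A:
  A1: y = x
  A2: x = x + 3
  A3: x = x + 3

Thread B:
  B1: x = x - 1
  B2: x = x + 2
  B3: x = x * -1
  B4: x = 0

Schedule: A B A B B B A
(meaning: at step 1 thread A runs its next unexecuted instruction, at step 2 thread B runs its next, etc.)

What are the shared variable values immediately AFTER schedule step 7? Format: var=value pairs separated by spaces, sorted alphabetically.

Step 1: thread A executes A1 (y = x). Shared: x=3 y=3. PCs: A@1 B@0
Step 2: thread B executes B1 (x = x - 1). Shared: x=2 y=3. PCs: A@1 B@1
Step 3: thread A executes A2 (x = x + 3). Shared: x=5 y=3. PCs: A@2 B@1
Step 4: thread B executes B2 (x = x + 2). Shared: x=7 y=3. PCs: A@2 B@2
Step 5: thread B executes B3 (x = x * -1). Shared: x=-7 y=3. PCs: A@2 B@3
Step 6: thread B executes B4 (x = 0). Shared: x=0 y=3. PCs: A@2 B@4
Step 7: thread A executes A3 (x = x + 3). Shared: x=3 y=3. PCs: A@3 B@4

Answer: x=3 y=3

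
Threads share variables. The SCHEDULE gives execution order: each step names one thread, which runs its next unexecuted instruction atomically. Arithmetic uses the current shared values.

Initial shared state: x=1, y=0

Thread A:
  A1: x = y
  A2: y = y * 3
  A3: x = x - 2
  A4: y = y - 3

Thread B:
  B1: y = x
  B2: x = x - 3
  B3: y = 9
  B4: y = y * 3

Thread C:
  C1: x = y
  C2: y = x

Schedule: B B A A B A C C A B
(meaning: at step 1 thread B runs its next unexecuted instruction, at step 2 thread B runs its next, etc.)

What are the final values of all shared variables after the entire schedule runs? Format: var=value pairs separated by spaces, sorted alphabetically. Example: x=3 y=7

Step 1: thread B executes B1 (y = x). Shared: x=1 y=1. PCs: A@0 B@1 C@0
Step 2: thread B executes B2 (x = x - 3). Shared: x=-2 y=1. PCs: A@0 B@2 C@0
Step 3: thread A executes A1 (x = y). Shared: x=1 y=1. PCs: A@1 B@2 C@0
Step 4: thread A executes A2 (y = y * 3). Shared: x=1 y=3. PCs: A@2 B@2 C@0
Step 5: thread B executes B3 (y = 9). Shared: x=1 y=9. PCs: A@2 B@3 C@0
Step 6: thread A executes A3 (x = x - 2). Shared: x=-1 y=9. PCs: A@3 B@3 C@0
Step 7: thread C executes C1 (x = y). Shared: x=9 y=9. PCs: A@3 B@3 C@1
Step 8: thread C executes C2 (y = x). Shared: x=9 y=9. PCs: A@3 B@3 C@2
Step 9: thread A executes A4 (y = y - 3). Shared: x=9 y=6. PCs: A@4 B@3 C@2
Step 10: thread B executes B4 (y = y * 3). Shared: x=9 y=18. PCs: A@4 B@4 C@2

Answer: x=9 y=18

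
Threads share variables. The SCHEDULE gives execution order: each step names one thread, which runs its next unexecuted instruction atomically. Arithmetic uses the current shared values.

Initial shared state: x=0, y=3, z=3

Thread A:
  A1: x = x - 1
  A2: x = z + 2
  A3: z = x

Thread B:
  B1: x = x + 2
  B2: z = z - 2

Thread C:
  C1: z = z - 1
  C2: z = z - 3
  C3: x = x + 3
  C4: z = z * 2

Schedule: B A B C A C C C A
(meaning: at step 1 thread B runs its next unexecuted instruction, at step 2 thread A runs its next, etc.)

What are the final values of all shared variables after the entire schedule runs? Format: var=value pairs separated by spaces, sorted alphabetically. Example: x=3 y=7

Answer: x=5 y=3 z=5

Derivation:
Step 1: thread B executes B1 (x = x + 2). Shared: x=2 y=3 z=3. PCs: A@0 B@1 C@0
Step 2: thread A executes A1 (x = x - 1). Shared: x=1 y=3 z=3. PCs: A@1 B@1 C@0
Step 3: thread B executes B2 (z = z - 2). Shared: x=1 y=3 z=1. PCs: A@1 B@2 C@0
Step 4: thread C executes C1 (z = z - 1). Shared: x=1 y=3 z=0. PCs: A@1 B@2 C@1
Step 5: thread A executes A2 (x = z + 2). Shared: x=2 y=3 z=0. PCs: A@2 B@2 C@1
Step 6: thread C executes C2 (z = z - 3). Shared: x=2 y=3 z=-3. PCs: A@2 B@2 C@2
Step 7: thread C executes C3 (x = x + 3). Shared: x=5 y=3 z=-3. PCs: A@2 B@2 C@3
Step 8: thread C executes C4 (z = z * 2). Shared: x=5 y=3 z=-6. PCs: A@2 B@2 C@4
Step 9: thread A executes A3 (z = x). Shared: x=5 y=3 z=5. PCs: A@3 B@2 C@4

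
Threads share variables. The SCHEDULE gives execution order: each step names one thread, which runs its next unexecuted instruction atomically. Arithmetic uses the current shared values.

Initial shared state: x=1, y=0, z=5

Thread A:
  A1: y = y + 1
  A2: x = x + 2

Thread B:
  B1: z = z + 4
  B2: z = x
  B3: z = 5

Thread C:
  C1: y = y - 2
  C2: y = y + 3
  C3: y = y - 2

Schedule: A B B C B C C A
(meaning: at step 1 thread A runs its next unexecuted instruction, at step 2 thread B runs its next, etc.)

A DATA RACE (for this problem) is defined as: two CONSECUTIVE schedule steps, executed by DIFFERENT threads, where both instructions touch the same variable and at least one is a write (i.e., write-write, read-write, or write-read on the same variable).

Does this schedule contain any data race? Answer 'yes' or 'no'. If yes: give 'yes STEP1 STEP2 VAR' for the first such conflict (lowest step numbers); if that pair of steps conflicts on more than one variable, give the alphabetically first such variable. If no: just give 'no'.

Answer: no

Derivation:
Steps 1,2: A(r=y,w=y) vs B(r=z,w=z). No conflict.
Steps 2,3: same thread (B). No race.
Steps 3,4: B(r=x,w=z) vs C(r=y,w=y). No conflict.
Steps 4,5: C(r=y,w=y) vs B(r=-,w=z). No conflict.
Steps 5,6: B(r=-,w=z) vs C(r=y,w=y). No conflict.
Steps 6,7: same thread (C). No race.
Steps 7,8: C(r=y,w=y) vs A(r=x,w=x). No conflict.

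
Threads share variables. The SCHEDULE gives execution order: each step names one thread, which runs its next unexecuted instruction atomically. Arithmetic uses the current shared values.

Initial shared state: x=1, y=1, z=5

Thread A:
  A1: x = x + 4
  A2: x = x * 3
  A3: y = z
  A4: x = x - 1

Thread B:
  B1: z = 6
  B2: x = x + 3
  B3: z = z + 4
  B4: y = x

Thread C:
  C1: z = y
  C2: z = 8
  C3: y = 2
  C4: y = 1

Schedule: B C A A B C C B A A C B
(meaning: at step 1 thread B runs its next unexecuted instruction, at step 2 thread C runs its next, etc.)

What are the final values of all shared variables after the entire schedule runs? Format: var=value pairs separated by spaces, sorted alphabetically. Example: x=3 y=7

Answer: x=17 y=17 z=12

Derivation:
Step 1: thread B executes B1 (z = 6). Shared: x=1 y=1 z=6. PCs: A@0 B@1 C@0
Step 2: thread C executes C1 (z = y). Shared: x=1 y=1 z=1. PCs: A@0 B@1 C@1
Step 3: thread A executes A1 (x = x + 4). Shared: x=5 y=1 z=1. PCs: A@1 B@1 C@1
Step 4: thread A executes A2 (x = x * 3). Shared: x=15 y=1 z=1. PCs: A@2 B@1 C@1
Step 5: thread B executes B2 (x = x + 3). Shared: x=18 y=1 z=1. PCs: A@2 B@2 C@1
Step 6: thread C executes C2 (z = 8). Shared: x=18 y=1 z=8. PCs: A@2 B@2 C@2
Step 7: thread C executes C3 (y = 2). Shared: x=18 y=2 z=8. PCs: A@2 B@2 C@3
Step 8: thread B executes B3 (z = z + 4). Shared: x=18 y=2 z=12. PCs: A@2 B@3 C@3
Step 9: thread A executes A3 (y = z). Shared: x=18 y=12 z=12. PCs: A@3 B@3 C@3
Step 10: thread A executes A4 (x = x - 1). Shared: x=17 y=12 z=12. PCs: A@4 B@3 C@3
Step 11: thread C executes C4 (y = 1). Shared: x=17 y=1 z=12. PCs: A@4 B@3 C@4
Step 12: thread B executes B4 (y = x). Shared: x=17 y=17 z=12. PCs: A@4 B@4 C@4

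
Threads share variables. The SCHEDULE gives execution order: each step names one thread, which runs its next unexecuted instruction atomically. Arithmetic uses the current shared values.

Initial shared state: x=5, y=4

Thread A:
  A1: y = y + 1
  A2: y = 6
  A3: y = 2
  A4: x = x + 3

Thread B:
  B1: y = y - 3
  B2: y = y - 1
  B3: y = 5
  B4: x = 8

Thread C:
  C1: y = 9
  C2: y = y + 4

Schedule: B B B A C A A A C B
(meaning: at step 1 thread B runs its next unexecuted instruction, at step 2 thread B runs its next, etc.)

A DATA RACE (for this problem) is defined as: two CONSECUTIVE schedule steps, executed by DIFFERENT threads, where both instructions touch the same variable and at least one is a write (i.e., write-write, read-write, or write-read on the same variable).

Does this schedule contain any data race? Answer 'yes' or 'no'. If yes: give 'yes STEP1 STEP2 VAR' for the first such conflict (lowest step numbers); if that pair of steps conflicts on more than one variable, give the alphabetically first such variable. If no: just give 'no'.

Steps 1,2: same thread (B). No race.
Steps 2,3: same thread (B). No race.
Steps 3,4: B(y = 5) vs A(y = y + 1). RACE on y (W-W).
Steps 4,5: A(y = y + 1) vs C(y = 9). RACE on y (W-W).
Steps 5,6: C(y = 9) vs A(y = 6). RACE on y (W-W).
Steps 6,7: same thread (A). No race.
Steps 7,8: same thread (A). No race.
Steps 8,9: A(r=x,w=x) vs C(r=y,w=y). No conflict.
Steps 9,10: C(r=y,w=y) vs B(r=-,w=x). No conflict.
First conflict at steps 3,4.

Answer: yes 3 4 y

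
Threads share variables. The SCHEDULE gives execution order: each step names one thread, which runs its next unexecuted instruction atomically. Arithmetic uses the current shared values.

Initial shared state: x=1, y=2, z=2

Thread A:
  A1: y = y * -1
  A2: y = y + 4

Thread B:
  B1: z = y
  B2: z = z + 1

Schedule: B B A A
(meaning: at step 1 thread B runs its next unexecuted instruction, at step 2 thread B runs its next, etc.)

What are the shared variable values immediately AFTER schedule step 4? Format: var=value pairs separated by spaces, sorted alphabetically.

Answer: x=1 y=2 z=3

Derivation:
Step 1: thread B executes B1 (z = y). Shared: x=1 y=2 z=2. PCs: A@0 B@1
Step 2: thread B executes B2 (z = z + 1). Shared: x=1 y=2 z=3. PCs: A@0 B@2
Step 3: thread A executes A1 (y = y * -1). Shared: x=1 y=-2 z=3. PCs: A@1 B@2
Step 4: thread A executes A2 (y = y + 4). Shared: x=1 y=2 z=3. PCs: A@2 B@2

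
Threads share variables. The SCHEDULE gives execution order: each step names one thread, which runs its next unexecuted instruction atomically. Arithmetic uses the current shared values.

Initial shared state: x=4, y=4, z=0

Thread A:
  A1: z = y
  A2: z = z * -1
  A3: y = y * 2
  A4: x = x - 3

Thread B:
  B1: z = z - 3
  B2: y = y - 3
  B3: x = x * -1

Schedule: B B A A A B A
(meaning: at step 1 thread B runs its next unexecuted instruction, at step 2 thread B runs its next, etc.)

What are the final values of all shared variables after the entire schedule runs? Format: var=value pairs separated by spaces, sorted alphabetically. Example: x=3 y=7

Step 1: thread B executes B1 (z = z - 3). Shared: x=4 y=4 z=-3. PCs: A@0 B@1
Step 2: thread B executes B2 (y = y - 3). Shared: x=4 y=1 z=-3. PCs: A@0 B@2
Step 3: thread A executes A1 (z = y). Shared: x=4 y=1 z=1. PCs: A@1 B@2
Step 4: thread A executes A2 (z = z * -1). Shared: x=4 y=1 z=-1. PCs: A@2 B@2
Step 5: thread A executes A3 (y = y * 2). Shared: x=4 y=2 z=-1. PCs: A@3 B@2
Step 6: thread B executes B3 (x = x * -1). Shared: x=-4 y=2 z=-1. PCs: A@3 B@3
Step 7: thread A executes A4 (x = x - 3). Shared: x=-7 y=2 z=-1. PCs: A@4 B@3

Answer: x=-7 y=2 z=-1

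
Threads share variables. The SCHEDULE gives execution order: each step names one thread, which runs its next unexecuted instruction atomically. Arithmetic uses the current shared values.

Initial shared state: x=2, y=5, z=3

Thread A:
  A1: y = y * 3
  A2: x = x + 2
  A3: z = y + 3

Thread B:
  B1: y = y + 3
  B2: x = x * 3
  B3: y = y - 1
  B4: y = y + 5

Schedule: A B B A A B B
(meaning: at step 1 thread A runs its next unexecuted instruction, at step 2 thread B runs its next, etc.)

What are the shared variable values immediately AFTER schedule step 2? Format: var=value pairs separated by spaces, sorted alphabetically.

Step 1: thread A executes A1 (y = y * 3). Shared: x=2 y=15 z=3. PCs: A@1 B@0
Step 2: thread B executes B1 (y = y + 3). Shared: x=2 y=18 z=3. PCs: A@1 B@1

Answer: x=2 y=18 z=3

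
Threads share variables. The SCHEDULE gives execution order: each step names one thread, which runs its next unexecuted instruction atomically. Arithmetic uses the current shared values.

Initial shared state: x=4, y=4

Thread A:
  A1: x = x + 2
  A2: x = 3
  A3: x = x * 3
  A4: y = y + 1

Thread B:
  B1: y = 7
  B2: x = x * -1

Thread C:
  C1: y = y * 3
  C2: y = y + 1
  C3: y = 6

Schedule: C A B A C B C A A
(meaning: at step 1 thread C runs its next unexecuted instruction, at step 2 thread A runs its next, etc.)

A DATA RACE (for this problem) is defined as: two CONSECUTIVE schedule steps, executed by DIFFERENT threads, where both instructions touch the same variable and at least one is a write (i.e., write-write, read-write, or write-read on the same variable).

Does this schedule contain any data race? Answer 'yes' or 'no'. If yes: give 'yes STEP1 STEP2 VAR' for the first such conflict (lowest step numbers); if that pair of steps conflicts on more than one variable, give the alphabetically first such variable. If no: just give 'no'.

Answer: no

Derivation:
Steps 1,2: C(r=y,w=y) vs A(r=x,w=x). No conflict.
Steps 2,3: A(r=x,w=x) vs B(r=-,w=y). No conflict.
Steps 3,4: B(r=-,w=y) vs A(r=-,w=x). No conflict.
Steps 4,5: A(r=-,w=x) vs C(r=y,w=y). No conflict.
Steps 5,6: C(r=y,w=y) vs B(r=x,w=x). No conflict.
Steps 6,7: B(r=x,w=x) vs C(r=-,w=y). No conflict.
Steps 7,8: C(r=-,w=y) vs A(r=x,w=x). No conflict.
Steps 8,9: same thread (A). No race.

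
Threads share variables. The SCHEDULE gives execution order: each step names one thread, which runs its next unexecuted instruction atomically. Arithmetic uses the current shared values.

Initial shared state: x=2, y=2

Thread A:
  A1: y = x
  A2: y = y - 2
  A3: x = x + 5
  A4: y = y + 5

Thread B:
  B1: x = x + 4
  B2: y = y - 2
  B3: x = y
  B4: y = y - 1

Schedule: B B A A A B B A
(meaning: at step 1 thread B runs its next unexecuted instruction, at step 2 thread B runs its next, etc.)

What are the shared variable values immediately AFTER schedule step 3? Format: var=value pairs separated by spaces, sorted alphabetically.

Step 1: thread B executes B1 (x = x + 4). Shared: x=6 y=2. PCs: A@0 B@1
Step 2: thread B executes B2 (y = y - 2). Shared: x=6 y=0. PCs: A@0 B@2
Step 3: thread A executes A1 (y = x). Shared: x=6 y=6. PCs: A@1 B@2

Answer: x=6 y=6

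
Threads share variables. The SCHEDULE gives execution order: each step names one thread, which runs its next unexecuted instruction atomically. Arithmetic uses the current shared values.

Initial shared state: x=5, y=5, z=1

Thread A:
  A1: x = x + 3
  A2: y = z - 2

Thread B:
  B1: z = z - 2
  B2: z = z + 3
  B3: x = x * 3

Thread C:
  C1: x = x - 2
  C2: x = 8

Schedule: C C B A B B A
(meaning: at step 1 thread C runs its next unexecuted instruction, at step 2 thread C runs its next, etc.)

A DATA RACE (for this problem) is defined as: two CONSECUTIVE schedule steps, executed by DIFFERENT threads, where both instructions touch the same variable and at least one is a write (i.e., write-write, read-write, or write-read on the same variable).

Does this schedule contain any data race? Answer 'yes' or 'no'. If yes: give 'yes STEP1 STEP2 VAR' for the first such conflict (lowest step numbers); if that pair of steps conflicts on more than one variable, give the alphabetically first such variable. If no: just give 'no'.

Steps 1,2: same thread (C). No race.
Steps 2,3: C(r=-,w=x) vs B(r=z,w=z). No conflict.
Steps 3,4: B(r=z,w=z) vs A(r=x,w=x). No conflict.
Steps 4,5: A(r=x,w=x) vs B(r=z,w=z). No conflict.
Steps 5,6: same thread (B). No race.
Steps 6,7: B(r=x,w=x) vs A(r=z,w=y). No conflict.

Answer: no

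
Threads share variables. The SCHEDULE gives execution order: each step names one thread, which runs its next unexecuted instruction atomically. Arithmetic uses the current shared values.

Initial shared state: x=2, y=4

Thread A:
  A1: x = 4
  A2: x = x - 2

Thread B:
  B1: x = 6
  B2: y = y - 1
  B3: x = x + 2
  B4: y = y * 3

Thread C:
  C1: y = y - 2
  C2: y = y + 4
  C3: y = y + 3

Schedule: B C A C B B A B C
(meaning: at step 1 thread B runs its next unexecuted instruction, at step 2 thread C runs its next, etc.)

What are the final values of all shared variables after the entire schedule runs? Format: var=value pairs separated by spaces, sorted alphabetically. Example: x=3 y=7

Answer: x=4 y=18

Derivation:
Step 1: thread B executes B1 (x = 6). Shared: x=6 y=4. PCs: A@0 B@1 C@0
Step 2: thread C executes C1 (y = y - 2). Shared: x=6 y=2. PCs: A@0 B@1 C@1
Step 3: thread A executes A1 (x = 4). Shared: x=4 y=2. PCs: A@1 B@1 C@1
Step 4: thread C executes C2 (y = y + 4). Shared: x=4 y=6. PCs: A@1 B@1 C@2
Step 5: thread B executes B2 (y = y - 1). Shared: x=4 y=5. PCs: A@1 B@2 C@2
Step 6: thread B executes B3 (x = x + 2). Shared: x=6 y=5. PCs: A@1 B@3 C@2
Step 7: thread A executes A2 (x = x - 2). Shared: x=4 y=5. PCs: A@2 B@3 C@2
Step 8: thread B executes B4 (y = y * 3). Shared: x=4 y=15. PCs: A@2 B@4 C@2
Step 9: thread C executes C3 (y = y + 3). Shared: x=4 y=18. PCs: A@2 B@4 C@3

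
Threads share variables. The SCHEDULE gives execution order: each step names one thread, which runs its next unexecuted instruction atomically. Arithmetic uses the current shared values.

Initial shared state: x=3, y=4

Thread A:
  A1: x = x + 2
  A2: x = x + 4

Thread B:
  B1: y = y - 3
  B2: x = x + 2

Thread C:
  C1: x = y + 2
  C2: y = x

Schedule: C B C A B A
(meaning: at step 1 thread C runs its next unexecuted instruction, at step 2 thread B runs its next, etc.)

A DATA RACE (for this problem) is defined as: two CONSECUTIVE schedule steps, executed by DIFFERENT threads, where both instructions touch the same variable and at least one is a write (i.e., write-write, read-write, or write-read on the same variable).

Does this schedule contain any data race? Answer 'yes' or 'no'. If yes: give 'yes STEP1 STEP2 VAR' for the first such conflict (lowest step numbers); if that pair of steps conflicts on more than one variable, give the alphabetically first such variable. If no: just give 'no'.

Steps 1,2: C(x = y + 2) vs B(y = y - 3). RACE on y (R-W).
Steps 2,3: B(y = y - 3) vs C(y = x). RACE on y (W-W).
Steps 3,4: C(y = x) vs A(x = x + 2). RACE on x (R-W).
Steps 4,5: A(x = x + 2) vs B(x = x + 2). RACE on x (W-W).
Steps 5,6: B(x = x + 2) vs A(x = x + 4). RACE on x (W-W).
First conflict at steps 1,2.

Answer: yes 1 2 y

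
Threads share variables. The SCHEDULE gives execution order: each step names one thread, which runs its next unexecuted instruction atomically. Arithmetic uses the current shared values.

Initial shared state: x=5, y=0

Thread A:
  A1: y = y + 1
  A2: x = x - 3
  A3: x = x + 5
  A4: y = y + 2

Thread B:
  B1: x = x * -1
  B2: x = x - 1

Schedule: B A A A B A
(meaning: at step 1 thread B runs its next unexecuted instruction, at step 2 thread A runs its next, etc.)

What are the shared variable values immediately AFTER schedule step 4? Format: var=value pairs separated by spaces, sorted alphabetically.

Answer: x=-3 y=1

Derivation:
Step 1: thread B executes B1 (x = x * -1). Shared: x=-5 y=0. PCs: A@0 B@1
Step 2: thread A executes A1 (y = y + 1). Shared: x=-5 y=1. PCs: A@1 B@1
Step 3: thread A executes A2 (x = x - 3). Shared: x=-8 y=1. PCs: A@2 B@1
Step 4: thread A executes A3 (x = x + 5). Shared: x=-3 y=1. PCs: A@3 B@1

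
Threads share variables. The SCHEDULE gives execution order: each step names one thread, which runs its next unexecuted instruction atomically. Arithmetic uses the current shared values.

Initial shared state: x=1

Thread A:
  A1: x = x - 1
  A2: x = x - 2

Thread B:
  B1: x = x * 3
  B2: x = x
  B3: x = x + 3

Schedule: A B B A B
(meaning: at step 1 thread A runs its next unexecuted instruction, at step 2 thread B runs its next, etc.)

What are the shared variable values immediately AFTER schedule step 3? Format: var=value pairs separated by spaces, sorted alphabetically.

Answer: x=0

Derivation:
Step 1: thread A executes A1 (x = x - 1). Shared: x=0. PCs: A@1 B@0
Step 2: thread B executes B1 (x = x * 3). Shared: x=0. PCs: A@1 B@1
Step 3: thread B executes B2 (x = x). Shared: x=0. PCs: A@1 B@2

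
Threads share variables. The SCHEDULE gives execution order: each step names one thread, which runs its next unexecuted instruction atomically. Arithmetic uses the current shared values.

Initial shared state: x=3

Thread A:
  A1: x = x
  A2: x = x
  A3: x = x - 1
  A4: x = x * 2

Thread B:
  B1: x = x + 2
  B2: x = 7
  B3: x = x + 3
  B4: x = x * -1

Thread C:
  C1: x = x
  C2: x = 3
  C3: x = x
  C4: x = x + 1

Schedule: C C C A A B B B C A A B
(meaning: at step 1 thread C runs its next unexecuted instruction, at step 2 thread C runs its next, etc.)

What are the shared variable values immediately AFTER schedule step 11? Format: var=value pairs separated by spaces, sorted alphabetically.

Answer: x=20

Derivation:
Step 1: thread C executes C1 (x = x). Shared: x=3. PCs: A@0 B@0 C@1
Step 2: thread C executes C2 (x = 3). Shared: x=3. PCs: A@0 B@0 C@2
Step 3: thread C executes C3 (x = x). Shared: x=3. PCs: A@0 B@0 C@3
Step 4: thread A executes A1 (x = x). Shared: x=3. PCs: A@1 B@0 C@3
Step 5: thread A executes A2 (x = x). Shared: x=3. PCs: A@2 B@0 C@3
Step 6: thread B executes B1 (x = x + 2). Shared: x=5. PCs: A@2 B@1 C@3
Step 7: thread B executes B2 (x = 7). Shared: x=7. PCs: A@2 B@2 C@3
Step 8: thread B executes B3 (x = x + 3). Shared: x=10. PCs: A@2 B@3 C@3
Step 9: thread C executes C4 (x = x + 1). Shared: x=11. PCs: A@2 B@3 C@4
Step 10: thread A executes A3 (x = x - 1). Shared: x=10. PCs: A@3 B@3 C@4
Step 11: thread A executes A4 (x = x * 2). Shared: x=20. PCs: A@4 B@3 C@4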